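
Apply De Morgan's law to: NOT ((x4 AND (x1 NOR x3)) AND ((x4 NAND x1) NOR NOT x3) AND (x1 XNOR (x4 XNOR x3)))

NOT (x4 AND (x1 NOR x3)) OR NOT ((x4 NAND x1) NOR NOT x3) OR NOT (x1 XNOR (x4 XNOR x3))
De Morgan's: NOT(AND of terms) = OR of negations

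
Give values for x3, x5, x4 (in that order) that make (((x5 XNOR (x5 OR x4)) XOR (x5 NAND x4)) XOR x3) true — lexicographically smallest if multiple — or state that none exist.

x3=0, x5=0, x4=1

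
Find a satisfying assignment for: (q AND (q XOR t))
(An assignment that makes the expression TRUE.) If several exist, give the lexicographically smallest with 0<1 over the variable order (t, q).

t=0, q=1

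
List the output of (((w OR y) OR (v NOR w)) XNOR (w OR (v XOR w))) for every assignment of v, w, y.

v | w | y | Output
------------------
0 | 0 | 0 | 0
0 | 0 | 1 | 0
0 | 1 | 0 | 1
0 | 1 | 1 | 1
1 | 0 | 0 | 0
1 | 0 | 1 | 1
1 | 1 | 0 | 1
1 | 1 | 1 | 1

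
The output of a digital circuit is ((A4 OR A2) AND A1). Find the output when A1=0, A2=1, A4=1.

Substituting: ((1 OR 1) AND 0)
= 0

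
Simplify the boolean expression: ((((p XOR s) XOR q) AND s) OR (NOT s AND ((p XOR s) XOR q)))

By distribution ((E AND v) OR (E AND NOT v) = E):
= ((p XOR s) XOR q)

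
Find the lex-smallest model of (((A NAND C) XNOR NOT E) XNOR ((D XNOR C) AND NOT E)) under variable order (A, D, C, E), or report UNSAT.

A=0, D=0, C=0, E=0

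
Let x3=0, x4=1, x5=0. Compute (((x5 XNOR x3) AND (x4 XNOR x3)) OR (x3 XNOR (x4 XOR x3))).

Substituting: (((0 XNOR 0) AND (1 XNOR 0)) OR (0 XNOR (1 XOR 0)))
= 0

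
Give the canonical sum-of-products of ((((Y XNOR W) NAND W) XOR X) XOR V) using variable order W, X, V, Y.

Σm(0, 1, 6, 7, 8, 11, 13, 14) = (NOT W AND NOT X AND NOT V AND NOT Y) OR (NOT W AND NOT X AND NOT V AND Y) OR (NOT W AND X AND V AND NOT Y) OR (NOT W AND X AND V AND Y) OR (W AND NOT X AND NOT V AND NOT Y) OR (W AND NOT X AND V AND Y) OR (W AND X AND NOT V AND Y) OR (W AND X AND V AND NOT Y)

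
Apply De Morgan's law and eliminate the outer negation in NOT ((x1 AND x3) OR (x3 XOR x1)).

NOT (x1 AND x3) AND NOT (x3 XOR x1)
De Morgan's: NOT(OR of terms) = AND of negations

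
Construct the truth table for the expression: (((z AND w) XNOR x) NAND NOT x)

w | x | z | Output
------------------
0 | 0 | 0 | 0
0 | 0 | 1 | 0
0 | 1 | 0 | 1
0 | 1 | 1 | 1
1 | 0 | 0 | 0
1 | 0 | 1 | 1
1 | 1 | 0 | 1
1 | 1 | 1 | 1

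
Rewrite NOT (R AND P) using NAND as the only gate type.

(((R NAND P) NAND (R NAND P)) NAND ((R NAND P) NAND (R NAND P)))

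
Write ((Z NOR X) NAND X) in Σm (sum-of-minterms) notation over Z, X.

Σm(0, 1, 2, 3) = (NOT Z AND NOT X) OR (NOT Z AND X) OR (Z AND NOT X) OR (Z AND X)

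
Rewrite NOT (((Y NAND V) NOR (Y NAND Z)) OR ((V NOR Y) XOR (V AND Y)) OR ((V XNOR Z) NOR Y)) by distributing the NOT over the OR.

NOT ((Y NAND V) NOR (Y NAND Z)) AND NOT ((V NOR Y) XOR (V AND Y)) AND NOT ((V XNOR Z) NOR Y)
De Morgan's: NOT(OR of terms) = AND of negations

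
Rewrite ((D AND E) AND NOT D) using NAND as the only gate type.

((((D NAND E) NAND (D NAND E)) NAND (D NAND D)) NAND (((D NAND E) NAND (D NAND E)) NAND (D NAND D)))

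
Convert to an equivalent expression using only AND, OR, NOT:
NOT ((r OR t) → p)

(r OR t) AND NOT p
(Negated implication: NOT(A → B) = A AND NOT B)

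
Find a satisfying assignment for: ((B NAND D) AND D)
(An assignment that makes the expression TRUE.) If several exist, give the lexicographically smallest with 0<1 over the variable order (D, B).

D=1, B=0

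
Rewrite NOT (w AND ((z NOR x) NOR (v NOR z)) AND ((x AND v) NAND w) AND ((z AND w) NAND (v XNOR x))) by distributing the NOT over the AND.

NOT w OR NOT ((z NOR x) NOR (v NOR z)) OR NOT ((x AND v) NAND w) OR NOT ((z AND w) NAND (v XNOR x))
De Morgan's: NOT(AND of terms) = OR of negations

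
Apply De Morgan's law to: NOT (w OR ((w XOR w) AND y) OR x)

NOT w AND NOT ((w XOR w) AND y) AND NOT x
De Morgan's: NOT(OR of terms) = AND of negations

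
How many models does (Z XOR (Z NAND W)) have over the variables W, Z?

Satisfying assignments: (0,0), (1,0), (1,1)
Count: 3 out of 4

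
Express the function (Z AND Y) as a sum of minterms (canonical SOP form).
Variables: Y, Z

Σm(3) = (Y AND Z)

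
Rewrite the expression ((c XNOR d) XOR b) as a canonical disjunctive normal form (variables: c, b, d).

(NOT c AND NOT b AND NOT d) OR (NOT c AND b AND d) OR (c AND NOT b AND d) OR (c AND b AND NOT d)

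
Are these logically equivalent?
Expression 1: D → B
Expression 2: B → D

No, Converse is not equivalent to original (counterexample: B=0, D=1)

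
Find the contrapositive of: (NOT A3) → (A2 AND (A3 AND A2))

Contrapositive: NOT (A2 AND (A3 AND A2)) → A3
Note: A statement and its contrapositive are logically equivalent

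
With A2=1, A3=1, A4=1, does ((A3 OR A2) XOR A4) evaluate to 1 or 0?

Substituting: ((1 OR 1) XOR 1)
= 0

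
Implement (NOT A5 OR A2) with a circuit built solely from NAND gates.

(((A5 NAND A5) NAND (A5 NAND A5)) NAND (A2 NAND A2))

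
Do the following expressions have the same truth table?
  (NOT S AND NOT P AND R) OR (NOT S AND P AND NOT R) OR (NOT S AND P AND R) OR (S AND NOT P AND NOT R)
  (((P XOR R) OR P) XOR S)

Yes, they are equivalent — the two output columns agree on all 8 assignments:
S | P | R | Expression 1 | Expression 2
---------------------------------------
0 | 0 | 0 | 0 | 0
0 | 0 | 1 | 1 | 1
0 | 1 | 0 | 1 | 1
0 | 1 | 1 | 1 | 1
1 | 0 | 0 | 1 | 1
1 | 0 | 1 | 0 | 0
1 | 1 | 0 | 0 | 0
1 | 1 | 1 | 0 | 0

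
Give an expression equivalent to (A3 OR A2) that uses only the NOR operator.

((A3 NOR A2) NOR (A3 NOR A2))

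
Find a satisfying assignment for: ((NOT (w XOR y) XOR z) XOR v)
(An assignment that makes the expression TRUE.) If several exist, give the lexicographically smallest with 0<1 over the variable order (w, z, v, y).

w=0, z=0, v=0, y=0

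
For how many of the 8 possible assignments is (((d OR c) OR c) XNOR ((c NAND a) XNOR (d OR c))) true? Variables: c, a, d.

Satisfying assignments: (0,0,0), (0,0,1), (0,1,0), (0,1,1), (1,0,0), (1,0,1)
Count: 6 out of 8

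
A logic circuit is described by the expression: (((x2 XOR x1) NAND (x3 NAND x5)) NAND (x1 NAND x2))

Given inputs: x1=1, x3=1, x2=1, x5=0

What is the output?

Substituting: (((1 XOR 1) NAND (1 NAND 0)) NAND (1 NAND 1))
= 1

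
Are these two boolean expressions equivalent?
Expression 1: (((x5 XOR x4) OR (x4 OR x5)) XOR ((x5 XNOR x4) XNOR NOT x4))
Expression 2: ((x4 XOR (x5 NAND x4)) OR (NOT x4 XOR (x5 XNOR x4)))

Yes, they are equivalent — the two output columns agree on all 4 assignments:
x5 | x4 | Expression 1 | Expression 2
-------------------------------------
0 | 0 | 1 | 1
0 | 1 | 0 | 0
1 | 0 | 1 | 1
1 | 1 | 1 | 1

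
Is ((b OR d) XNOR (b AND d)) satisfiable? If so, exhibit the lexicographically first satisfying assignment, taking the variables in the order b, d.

b=0, d=0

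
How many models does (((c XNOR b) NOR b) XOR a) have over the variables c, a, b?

Satisfying assignments: (0,1,0), (0,1,1), (1,0,0), (1,1,1)
Count: 4 out of 8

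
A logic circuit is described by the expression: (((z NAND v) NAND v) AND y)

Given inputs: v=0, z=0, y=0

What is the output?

Substituting: (((0 NAND 0) NAND 0) AND 0)
= 0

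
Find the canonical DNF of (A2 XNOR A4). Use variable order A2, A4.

(NOT A2 AND NOT A4) OR (A2 AND A4)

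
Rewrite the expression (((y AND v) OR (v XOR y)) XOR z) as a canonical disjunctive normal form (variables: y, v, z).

(NOT y AND NOT v AND z) OR (NOT y AND v AND NOT z) OR (y AND NOT v AND NOT z) OR (y AND v AND NOT z)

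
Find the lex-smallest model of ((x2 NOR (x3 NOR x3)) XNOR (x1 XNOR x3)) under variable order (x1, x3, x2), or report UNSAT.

x1=0, x3=1, x2=1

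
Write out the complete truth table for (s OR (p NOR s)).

p | s | Output
--------------
0 | 0 | 1
0 | 1 | 1
1 | 0 | 0
1 | 1 | 1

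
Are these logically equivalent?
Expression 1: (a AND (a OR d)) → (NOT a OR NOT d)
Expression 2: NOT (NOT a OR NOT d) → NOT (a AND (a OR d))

Yes, Contrapositive is always equivalent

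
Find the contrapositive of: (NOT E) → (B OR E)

Contrapositive: NOT (B OR E) → E
Note: A statement and its contrapositive are logically equivalent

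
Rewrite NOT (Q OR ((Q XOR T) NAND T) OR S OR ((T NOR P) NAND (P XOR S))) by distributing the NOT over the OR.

NOT Q AND NOT ((Q XOR T) NAND T) AND NOT S AND NOT ((T NOR P) NAND (P XOR S))
De Morgan's: NOT(OR of terms) = AND of negations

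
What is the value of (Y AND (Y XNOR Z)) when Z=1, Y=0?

Substituting: (0 AND (0 XNOR 1))
= 0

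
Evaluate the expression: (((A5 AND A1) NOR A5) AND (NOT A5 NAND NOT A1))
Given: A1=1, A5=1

Substituting: (((1 AND 1) NOR 1) AND (NOT 1 NAND NOT 1))
= 0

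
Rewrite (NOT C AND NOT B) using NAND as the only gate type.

(((C NAND C) NAND (B NAND B)) NAND ((C NAND C) NAND (B NAND B)))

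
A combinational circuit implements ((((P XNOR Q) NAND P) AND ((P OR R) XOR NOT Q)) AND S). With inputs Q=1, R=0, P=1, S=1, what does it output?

Substituting: ((((1 XNOR 1) NAND 1) AND ((1 OR 0) XOR NOT 1)) AND 1)
= 0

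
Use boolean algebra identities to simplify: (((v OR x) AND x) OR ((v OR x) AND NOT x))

By distribution ((E AND v) OR (E AND NOT v) = E):
= (v OR x)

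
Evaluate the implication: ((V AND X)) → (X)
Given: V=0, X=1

Antecedent ((V AND X)) = 0; consequent (X) = 1.
0 → 1 = 1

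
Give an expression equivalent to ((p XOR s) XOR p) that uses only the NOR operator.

((((((((p NOR s) NOR (p NOR s)) NOR ((p NOR s) NOR (p NOR s))) NOR ((((p NOR p) NOR (s NOR s)) NOR ((p NOR p) NOR (s NOR s))) NOR (((p NOR p) NOR (s NOR s)) NOR ((p NOR p) NOR (s NOR s))))) NOR p) NOR (((((p NOR s) NOR (p NOR s)) NOR ((p NOR s) NOR (p NOR s))) NOR ((((p NOR p) NOR (s NOR s)) NOR ((p NOR p) NOR (s NOR s))) NOR (((p NOR p) NOR (s NOR s)) NOR ((p NOR p) NOR (s NOR s))))) NOR p)) NOR ((((((p NOR s) NOR (p NOR s)) NOR ((p NOR s) NOR (p NOR s))) NOR ((((p NOR p) NOR (s NOR s)) NOR ((p NOR p) NOR (s NOR s))) NOR (((p NOR p) NOR (s NOR s)) NOR ((p NOR p) NOR (s NOR s))))) NOR p) NOR (((((p NOR s) NOR (p NOR s)) NOR ((p NOR s) NOR (p NOR s))) NOR ((((p NOR p) NOR (s NOR s)) NOR ((p NOR p) NOR (s NOR s))) NOR (((p NOR p) NOR (s NOR s)) NOR ((p NOR p) NOR (s NOR s))))) NOR p))) NOR ((((((((p NOR s) NOR (p NOR s)) NOR ((p NOR s) NOR (p NOR s))) NOR ((((p NOR p) NOR (s NOR s)) NOR ((p NOR p) NOR (s NOR s))) NOR (((p NOR p) NOR (s NOR s)) NOR ((p NOR p) NOR (s NOR s))))) NOR ((((p NOR s) NOR (p NOR s)) NOR ((p NOR s) NOR (p NOR s))) NOR ((((p NOR p) NOR (s NOR s)) NOR ((p NOR p) NOR (s NOR s))) NOR (((p NOR p) NOR (s NOR s)) NOR ((p NOR p) NOR (s NOR s)))))) NOR (p NOR p)) NOR ((((((p NOR s) NOR (p NOR s)) NOR ((p NOR s) NOR (p NOR s))) NOR ((((p NOR p) NOR (s NOR s)) NOR ((p NOR p) NOR (s NOR s))) NOR (((p NOR p) NOR (s NOR s)) NOR ((p NOR p) NOR (s NOR s))))) NOR ((((p NOR s) NOR (p NOR s)) NOR ((p NOR s) NOR (p NOR s))) NOR ((((p NOR p) NOR (s NOR s)) NOR ((p NOR p) NOR (s NOR s))) NOR (((p NOR p) NOR (s NOR s)) NOR ((p NOR p) NOR (s NOR s)))))) NOR (p NOR p))) NOR (((((((p NOR s) NOR (p NOR s)) NOR ((p NOR s) NOR (p NOR s))) NOR ((((p NOR p) NOR (s NOR s)) NOR ((p NOR p) NOR (s NOR s))) NOR (((p NOR p) NOR (s NOR s)) NOR ((p NOR p) NOR (s NOR s))))) NOR ((((p NOR s) NOR (p NOR s)) NOR ((p NOR s) NOR (p NOR s))) NOR ((((p NOR p) NOR (s NOR s)) NOR ((p NOR p) NOR (s NOR s))) NOR (((p NOR p) NOR (s NOR s)) NOR ((p NOR p) NOR (s NOR s)))))) NOR (p NOR p)) NOR ((((((p NOR s) NOR (p NOR s)) NOR ((p NOR s) NOR (p NOR s))) NOR ((((p NOR p) NOR (s NOR s)) NOR ((p NOR p) NOR (s NOR s))) NOR (((p NOR p) NOR (s NOR s)) NOR ((p NOR p) NOR (s NOR s))))) NOR ((((p NOR s) NOR (p NOR s)) NOR ((p NOR s) NOR (p NOR s))) NOR ((((p NOR p) NOR (s NOR s)) NOR ((p NOR p) NOR (s NOR s))) NOR (((p NOR p) NOR (s NOR s)) NOR ((p NOR p) NOR (s NOR s)))))) NOR (p NOR p)))))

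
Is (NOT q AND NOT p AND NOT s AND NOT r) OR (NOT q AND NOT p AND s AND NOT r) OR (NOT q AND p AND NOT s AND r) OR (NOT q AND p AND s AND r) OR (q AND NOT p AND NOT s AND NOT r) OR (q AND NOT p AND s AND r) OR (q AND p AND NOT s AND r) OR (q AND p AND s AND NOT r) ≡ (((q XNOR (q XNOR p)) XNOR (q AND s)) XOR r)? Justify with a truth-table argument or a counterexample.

Yes, they are equivalent — the two output columns agree on all 16 assignments:
q | p | s | r | Expression 1 | Expression 2
-------------------------------------------
0 | 0 | 0 | 0 | 1 | 1
0 | 0 | 0 | 1 | 0 | 0
0 | 0 | 1 | 0 | 1 | 1
0 | 0 | 1 | 1 | 0 | 0
0 | 1 | 0 | 0 | 0 | 0
0 | 1 | 0 | 1 | 1 | 1
0 | 1 | 1 | 0 | 0 | 0
0 | 1 | 1 | 1 | 1 | 1
1 | 0 | 0 | 0 | 1 | 1
1 | 0 | 0 | 1 | 0 | 0
1 | 0 | 1 | 0 | 0 | 0
1 | 0 | 1 | 1 | 1 | 1
1 | 1 | 0 | 0 | 0 | 0
1 | 1 | 0 | 1 | 1 | 1
1 | 1 | 1 | 0 | 1 | 1
1 | 1 | 1 | 1 | 0 | 0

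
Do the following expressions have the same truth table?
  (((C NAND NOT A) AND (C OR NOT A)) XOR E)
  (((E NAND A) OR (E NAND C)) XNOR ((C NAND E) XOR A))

No. Counterexample: with A=0, C=0, E=1, Expression 1 = 0 but Expression 2 = 1.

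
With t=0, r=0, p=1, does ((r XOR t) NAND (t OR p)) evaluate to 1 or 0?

Substituting: ((0 XOR 0) NAND (0 OR 1))
= 1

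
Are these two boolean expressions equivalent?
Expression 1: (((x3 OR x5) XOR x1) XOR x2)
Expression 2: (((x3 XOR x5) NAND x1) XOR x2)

No. Counterexample: with x1=0, x5=0, x2=0, x3=0, Expression 1 = 0 but Expression 2 = 1.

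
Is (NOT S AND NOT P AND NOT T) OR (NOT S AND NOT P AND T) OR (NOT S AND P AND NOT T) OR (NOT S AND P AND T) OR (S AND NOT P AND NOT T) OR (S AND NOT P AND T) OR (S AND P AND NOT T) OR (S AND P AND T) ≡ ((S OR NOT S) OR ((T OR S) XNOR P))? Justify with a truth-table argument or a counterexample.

Yes, they are equivalent — the two output columns agree on all 8 assignments:
S | P | T | Expression 1 | Expression 2
---------------------------------------
0 | 0 | 0 | 1 | 1
0 | 0 | 1 | 1 | 1
0 | 1 | 0 | 1 | 1
0 | 1 | 1 | 1 | 1
1 | 0 | 0 | 1 | 1
1 | 0 | 1 | 1 | 1
1 | 1 | 0 | 1 | 1
1 | 1 | 1 | 1 | 1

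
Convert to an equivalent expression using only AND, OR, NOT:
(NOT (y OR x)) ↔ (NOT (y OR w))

((NOT (y OR x)) AND (NOT (y OR w))) OR ((y OR x) AND (y OR w))
(Biconditional = both true or both false)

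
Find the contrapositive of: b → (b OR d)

Contrapositive: NOT (b OR d) → NOT b
Note: A statement and its contrapositive are logically equivalent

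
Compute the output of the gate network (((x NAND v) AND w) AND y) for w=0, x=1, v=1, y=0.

Substituting: (((1 NAND 1) AND 0) AND 0)
= 0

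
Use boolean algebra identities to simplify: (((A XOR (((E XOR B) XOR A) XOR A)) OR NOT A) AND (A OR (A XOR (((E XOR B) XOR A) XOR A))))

By distribution ((E OR v) AND (E OR NOT v) = E) then XOR self-cancellation ((E XOR v) XOR v = E):
= ((E XOR B) XOR A)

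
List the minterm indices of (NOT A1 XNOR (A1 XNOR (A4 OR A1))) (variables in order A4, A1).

Σm(0) = (NOT A4 AND NOT A1)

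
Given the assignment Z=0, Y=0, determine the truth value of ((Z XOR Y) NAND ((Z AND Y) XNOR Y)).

Substituting: ((0 XOR 0) NAND ((0 AND 0) XNOR 0))
= 1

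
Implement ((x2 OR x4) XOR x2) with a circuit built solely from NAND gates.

((((x2 NAND x2) NAND (x4 NAND x4)) NAND (((x2 NAND x2) NAND (x4 NAND x4)) NAND x2)) NAND (x2 NAND (((x2 NAND x2) NAND (x4 NAND x4)) NAND x2)))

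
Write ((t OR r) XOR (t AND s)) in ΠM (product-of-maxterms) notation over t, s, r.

ΠM(0, 2, 6, 7) = (t OR s OR r) AND (t OR NOT s OR r) AND (NOT t OR NOT s OR r) AND (NOT t OR NOT s OR NOT r)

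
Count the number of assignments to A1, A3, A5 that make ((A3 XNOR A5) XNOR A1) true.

Satisfying assignments: (0,0,1), (0,1,0), (1,0,0), (1,1,1)
Count: 4 out of 8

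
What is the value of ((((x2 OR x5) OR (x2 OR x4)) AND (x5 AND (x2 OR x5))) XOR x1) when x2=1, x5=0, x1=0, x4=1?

Substituting: ((((1 OR 0) OR (1 OR 1)) AND (0 AND (1 OR 0))) XOR 0)
= 0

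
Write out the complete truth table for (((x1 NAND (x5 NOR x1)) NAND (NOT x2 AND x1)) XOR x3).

x2 | x1 | x5 | x3 | Output
--------------------------
0 | 0 | 0 | 0 | 1
0 | 0 | 0 | 1 | 0
0 | 0 | 1 | 0 | 1
0 | 0 | 1 | 1 | 0
0 | 1 | 0 | 0 | 0
0 | 1 | 0 | 1 | 1
0 | 1 | 1 | 0 | 0
0 | 1 | 1 | 1 | 1
1 | 0 | 0 | 0 | 1
1 | 0 | 0 | 1 | 0
1 | 0 | 1 | 0 | 1
1 | 0 | 1 | 1 | 0
1 | 1 | 0 | 0 | 1
1 | 1 | 0 | 1 | 0
1 | 1 | 1 | 0 | 1
1 | 1 | 1 | 1 | 0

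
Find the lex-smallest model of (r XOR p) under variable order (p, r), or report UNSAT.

p=0, r=1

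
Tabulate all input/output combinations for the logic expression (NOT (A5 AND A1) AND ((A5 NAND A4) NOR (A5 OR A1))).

A5 | A1 | A4 | Output
---------------------
0 | 0 | 0 | 0
0 | 0 | 1 | 0
0 | 1 | 0 | 0
0 | 1 | 1 | 0
1 | 0 | 0 | 0
1 | 0 | 1 | 0
1 | 1 | 0 | 0
1 | 1 | 1 | 0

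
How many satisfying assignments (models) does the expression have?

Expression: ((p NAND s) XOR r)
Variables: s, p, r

Satisfying assignments: (0,0,0), (0,1,0), (1,0,0), (1,1,1)
Count: 4 out of 8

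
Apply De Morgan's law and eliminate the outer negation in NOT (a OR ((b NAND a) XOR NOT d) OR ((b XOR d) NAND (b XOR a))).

NOT a AND NOT ((b NAND a) XOR NOT d) AND NOT ((b XOR d) NAND (b XOR a))
De Morgan's: NOT(OR of terms) = AND of negations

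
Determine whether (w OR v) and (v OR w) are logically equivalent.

Yes, they are equivalent — the two output columns agree on all 4 assignments:
v | w | Expression 1 | Expression 2
-----------------------------------
0 | 0 | 0 | 0
0 | 1 | 1 | 1
1 | 0 | 1 | 1
1 | 1 | 1 | 1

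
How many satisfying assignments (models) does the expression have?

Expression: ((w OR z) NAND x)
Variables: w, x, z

Satisfying assignments: (0,0,0), (0,0,1), (0,1,0), (1,0,0), (1,0,1)
Count: 5 out of 8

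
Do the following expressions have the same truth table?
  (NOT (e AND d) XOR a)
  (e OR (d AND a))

No. Counterexample: with e=0, a=0, d=0, Expression 1 = 1 but Expression 2 = 0.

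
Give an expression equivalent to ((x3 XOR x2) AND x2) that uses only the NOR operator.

((((((x3 NOR x2) NOR (x3 NOR x2)) NOR ((x3 NOR x2) NOR (x3 NOR x2))) NOR ((((x3 NOR x3) NOR (x2 NOR x2)) NOR ((x3 NOR x3) NOR (x2 NOR x2))) NOR (((x3 NOR x3) NOR (x2 NOR x2)) NOR ((x3 NOR x3) NOR (x2 NOR x2))))) NOR ((((x3 NOR x2) NOR (x3 NOR x2)) NOR ((x3 NOR x2) NOR (x3 NOR x2))) NOR ((((x3 NOR x3) NOR (x2 NOR x2)) NOR ((x3 NOR x3) NOR (x2 NOR x2))) NOR (((x3 NOR x3) NOR (x2 NOR x2)) NOR ((x3 NOR x3) NOR (x2 NOR x2)))))) NOR (x2 NOR x2))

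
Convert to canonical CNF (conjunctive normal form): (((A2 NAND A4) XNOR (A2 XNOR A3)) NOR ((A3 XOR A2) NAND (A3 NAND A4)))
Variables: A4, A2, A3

(A4 OR A2 OR A3) AND (A4 OR NOT A2 OR NOT A3) AND (NOT A4 OR A2 OR A3) AND (NOT A4 OR A2 OR NOT A3) AND (NOT A4 OR NOT A2 OR A3) AND (NOT A4 OR NOT A2 OR NOT A3)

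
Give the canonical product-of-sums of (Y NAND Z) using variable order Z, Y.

ΠM(3) = (NOT Z OR NOT Y)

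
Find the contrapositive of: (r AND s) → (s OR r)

Contrapositive: NOT (s OR r) → NOT (r AND s)
Note: A statement and its contrapositive are logically equivalent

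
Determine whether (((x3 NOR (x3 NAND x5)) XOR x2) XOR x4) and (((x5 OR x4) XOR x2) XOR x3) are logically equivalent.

No. Counterexample: with x2=0, x5=0, x4=0, x3=1, Expression 1 = 0 but Expression 2 = 1.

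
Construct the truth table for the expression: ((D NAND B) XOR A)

A | D | B | Output
------------------
0 | 0 | 0 | 1
0 | 0 | 1 | 1
0 | 1 | 0 | 1
0 | 1 | 1 | 0
1 | 0 | 0 | 0
1 | 0 | 1 | 0
1 | 1 | 0 | 0
1 | 1 | 1 | 1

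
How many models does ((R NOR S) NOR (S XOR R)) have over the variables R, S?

Satisfying assignments: (1,1)
Count: 1 out of 4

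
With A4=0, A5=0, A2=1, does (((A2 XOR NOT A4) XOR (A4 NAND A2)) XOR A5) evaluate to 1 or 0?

Substituting: (((1 XOR NOT 0) XOR (0 NAND 1)) XOR 0)
= 1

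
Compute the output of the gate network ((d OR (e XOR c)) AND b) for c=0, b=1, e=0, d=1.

Substituting: ((1 OR (0 XOR 0)) AND 1)
= 1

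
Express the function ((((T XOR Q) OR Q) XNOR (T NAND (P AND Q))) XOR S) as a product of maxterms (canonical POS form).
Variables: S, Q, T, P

ΠM(0, 1, 7, 10, 11, 12, 13, 14) = (S OR Q OR T OR P) AND (S OR Q OR T OR NOT P) AND (S OR NOT Q OR NOT T OR NOT P) AND (NOT S OR Q OR NOT T OR P) AND (NOT S OR Q OR NOT T OR NOT P) AND (NOT S OR NOT Q OR T OR P) AND (NOT S OR NOT Q OR T OR NOT P) AND (NOT S OR NOT Q OR NOT T OR P)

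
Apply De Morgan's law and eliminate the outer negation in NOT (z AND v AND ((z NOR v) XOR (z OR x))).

NOT z OR NOT v OR NOT ((z NOR v) XOR (z OR x))
De Morgan's: NOT(AND of terms) = OR of negations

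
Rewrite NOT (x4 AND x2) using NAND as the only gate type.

(((x4 NAND x2) NAND (x4 NAND x2)) NAND ((x4 NAND x2) NAND (x4 NAND x2)))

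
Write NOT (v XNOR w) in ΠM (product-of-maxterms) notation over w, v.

ΠM(0, 3) = (w OR v) AND (NOT w OR NOT v)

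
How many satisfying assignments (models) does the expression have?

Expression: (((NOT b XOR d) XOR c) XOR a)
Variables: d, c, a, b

Satisfying assignments: (0,0,0,0), (0,0,1,1), (0,1,0,1), (0,1,1,0), (1,0,0,1), (1,0,1,0), (1,1,0,0), (1,1,1,1)
Count: 8 out of 16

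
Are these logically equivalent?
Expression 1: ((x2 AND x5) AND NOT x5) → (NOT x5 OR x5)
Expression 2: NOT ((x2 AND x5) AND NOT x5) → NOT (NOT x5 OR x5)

No, Inverse is not equivalent to original (counterexample: x5=0, x2=0)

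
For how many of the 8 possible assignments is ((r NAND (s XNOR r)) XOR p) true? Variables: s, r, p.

Satisfying assignments: (0,0,0), (0,1,0), (1,0,0), (1,1,1)
Count: 4 out of 8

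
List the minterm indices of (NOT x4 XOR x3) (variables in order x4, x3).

Σm(0, 3) = (NOT x4 AND NOT x3) OR (x4 AND x3)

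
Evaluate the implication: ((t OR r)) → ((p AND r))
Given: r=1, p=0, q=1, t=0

Antecedent ((t OR r)) = 1; consequent ((p AND r)) = 0.
1 → 0 = 0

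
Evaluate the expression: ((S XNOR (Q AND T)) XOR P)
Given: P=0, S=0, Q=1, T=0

Substituting: ((0 XNOR (1 AND 0)) XOR 0)
= 1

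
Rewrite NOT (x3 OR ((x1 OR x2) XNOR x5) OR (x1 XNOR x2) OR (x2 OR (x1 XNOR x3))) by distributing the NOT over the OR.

NOT x3 AND NOT ((x1 OR x2) XNOR x5) AND NOT (x1 XNOR x2) AND NOT (x2 OR (x1 XNOR x3))
De Morgan's: NOT(OR of terms) = AND of negations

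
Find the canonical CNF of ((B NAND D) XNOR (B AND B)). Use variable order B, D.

(B OR D) AND (B OR NOT D) AND (NOT B OR NOT D)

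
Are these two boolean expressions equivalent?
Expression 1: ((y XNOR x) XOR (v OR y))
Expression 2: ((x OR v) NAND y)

No. Counterexample: with x=0, v=1, y=0, Expression 1 = 0 but Expression 2 = 1.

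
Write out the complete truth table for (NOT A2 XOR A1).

A2 | A1 | Output
----------------
0 | 0 | 1
0 | 1 | 0
1 | 0 | 0
1 | 1 | 1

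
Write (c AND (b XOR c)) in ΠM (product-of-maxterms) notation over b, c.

ΠM(0, 2, 3) = (b OR c) AND (NOT b OR c) AND (NOT b OR NOT c)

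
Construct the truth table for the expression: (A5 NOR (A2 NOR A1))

A1 | A2 | A5 | Output
---------------------
0 | 0 | 0 | 0
0 | 0 | 1 | 0
0 | 1 | 0 | 1
0 | 1 | 1 | 0
1 | 0 | 0 | 1
1 | 0 | 1 | 0
1 | 1 | 0 | 1
1 | 1 | 1 | 0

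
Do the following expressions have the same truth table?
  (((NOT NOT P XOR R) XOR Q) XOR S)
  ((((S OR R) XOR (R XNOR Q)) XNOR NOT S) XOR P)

No. Counterexample: with P=0, R=0, Q=0, S=0, Expression 1 = 0 but Expression 2 = 1.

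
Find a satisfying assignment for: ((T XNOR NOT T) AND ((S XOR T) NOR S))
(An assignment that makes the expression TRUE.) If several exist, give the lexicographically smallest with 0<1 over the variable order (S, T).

UNSATISFIABLE - no assignment makes this expression true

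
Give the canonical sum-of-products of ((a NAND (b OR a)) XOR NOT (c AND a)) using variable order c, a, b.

Σm(2, 3) = (NOT c AND a AND NOT b) OR (NOT c AND a AND b)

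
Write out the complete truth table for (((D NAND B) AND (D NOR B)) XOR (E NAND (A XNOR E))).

B | A | D | E | Output
----------------------
0 | 0 | 0 | 0 | 0
0 | 0 | 0 | 1 | 0
0 | 0 | 1 | 0 | 1
0 | 0 | 1 | 1 | 1
0 | 1 | 0 | 0 | 0
0 | 1 | 0 | 1 | 1
0 | 1 | 1 | 0 | 1
0 | 1 | 1 | 1 | 0
1 | 0 | 0 | 0 | 1
1 | 0 | 0 | 1 | 1
1 | 0 | 1 | 0 | 1
1 | 0 | 1 | 1 | 1
1 | 1 | 0 | 0 | 1
1 | 1 | 0 | 1 | 0
1 | 1 | 1 | 0 | 1
1 | 1 | 1 | 1 | 0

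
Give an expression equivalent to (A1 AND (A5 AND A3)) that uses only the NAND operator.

((A1 NAND ((A5 NAND A3) NAND (A5 NAND A3))) NAND (A1 NAND ((A5 NAND A3) NAND (A5 NAND A3))))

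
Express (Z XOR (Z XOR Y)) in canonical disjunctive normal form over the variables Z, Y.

(NOT Z AND Y) OR (Z AND Y)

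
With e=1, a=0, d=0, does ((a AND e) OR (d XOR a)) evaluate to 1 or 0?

Substituting: ((0 AND 1) OR (0 XOR 0))
= 0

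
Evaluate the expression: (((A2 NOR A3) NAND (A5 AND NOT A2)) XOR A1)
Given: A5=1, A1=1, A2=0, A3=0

Substituting: (((0 NOR 0) NAND (1 AND NOT 0)) XOR 1)
= 1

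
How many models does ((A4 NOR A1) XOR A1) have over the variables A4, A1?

Satisfying assignments: (0,0), (0,1), (1,1)
Count: 3 out of 4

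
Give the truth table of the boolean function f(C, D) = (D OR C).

C | D | Output
--------------
0 | 0 | 0
0 | 1 | 1
1 | 0 | 1
1 | 1 | 1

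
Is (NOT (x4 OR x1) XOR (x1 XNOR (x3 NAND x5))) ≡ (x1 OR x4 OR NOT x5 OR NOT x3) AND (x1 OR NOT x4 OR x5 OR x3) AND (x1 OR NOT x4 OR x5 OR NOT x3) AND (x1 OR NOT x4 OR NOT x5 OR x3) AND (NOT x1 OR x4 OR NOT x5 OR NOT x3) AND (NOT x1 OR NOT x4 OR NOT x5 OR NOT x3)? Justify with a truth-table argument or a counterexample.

Yes, they are equivalent — the two output columns agree on all 16 assignments:
x1 | x4 | x5 | x3 | Expression 1 | Expression 2
-----------------------------------------------
0 | 0 | 0 | 0 | 1 | 1
0 | 0 | 0 | 1 | 1 | 1
0 | 0 | 1 | 0 | 1 | 1
0 | 0 | 1 | 1 | 0 | 0
0 | 1 | 0 | 0 | 0 | 0
0 | 1 | 0 | 1 | 0 | 0
0 | 1 | 1 | 0 | 0 | 0
0 | 1 | 1 | 1 | 1 | 1
1 | 0 | 0 | 0 | 1 | 1
1 | 0 | 0 | 1 | 1 | 1
1 | 0 | 1 | 0 | 1 | 1
1 | 0 | 1 | 1 | 0 | 0
1 | 1 | 0 | 0 | 1 | 1
1 | 1 | 0 | 1 | 1 | 1
1 | 1 | 1 | 0 | 1 | 1
1 | 1 | 1 | 1 | 0 | 0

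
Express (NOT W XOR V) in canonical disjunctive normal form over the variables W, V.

(NOT W AND NOT V) OR (W AND V)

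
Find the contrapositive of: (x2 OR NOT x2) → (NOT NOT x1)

Contrapositive: NOT x1 → NOT (x2 OR NOT x2)
Note: A statement and its contrapositive are logically equivalent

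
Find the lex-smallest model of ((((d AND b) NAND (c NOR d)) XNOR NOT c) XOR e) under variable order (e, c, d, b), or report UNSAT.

e=0, c=0, d=0, b=0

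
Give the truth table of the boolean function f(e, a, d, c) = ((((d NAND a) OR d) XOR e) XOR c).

e | a | d | c | Output
----------------------
0 | 0 | 0 | 0 | 1
0 | 0 | 0 | 1 | 0
0 | 0 | 1 | 0 | 1
0 | 0 | 1 | 1 | 0
0 | 1 | 0 | 0 | 1
0 | 1 | 0 | 1 | 0
0 | 1 | 1 | 0 | 1
0 | 1 | 1 | 1 | 0
1 | 0 | 0 | 0 | 0
1 | 0 | 0 | 1 | 1
1 | 0 | 1 | 0 | 0
1 | 0 | 1 | 1 | 1
1 | 1 | 0 | 0 | 0
1 | 1 | 0 | 1 | 1
1 | 1 | 1 | 0 | 0
1 | 1 | 1 | 1 | 1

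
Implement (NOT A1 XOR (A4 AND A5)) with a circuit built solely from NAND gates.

(((A1 NAND A1) NAND ((A1 NAND A1) NAND ((A4 NAND A5) NAND (A4 NAND A5)))) NAND (((A4 NAND A5) NAND (A4 NAND A5)) NAND ((A1 NAND A1) NAND ((A4 NAND A5) NAND (A4 NAND A5)))))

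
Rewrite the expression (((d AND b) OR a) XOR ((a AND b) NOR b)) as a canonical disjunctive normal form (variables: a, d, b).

(NOT a AND NOT d AND NOT b) OR (NOT a AND d AND NOT b) OR (NOT a AND d AND b) OR (a AND NOT d AND b) OR (a AND d AND b)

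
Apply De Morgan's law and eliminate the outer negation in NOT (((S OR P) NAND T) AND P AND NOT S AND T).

NOT ((S OR P) NAND T) OR NOT P OR S OR NOT T
De Morgan's: NOT(AND of terms) = OR of negations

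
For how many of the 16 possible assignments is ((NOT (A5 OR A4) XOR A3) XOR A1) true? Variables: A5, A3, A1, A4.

Satisfying assignments: (0,0,0,0), (0,0,1,1), (0,1,0,1), (0,1,1,0), (1,0,1,0), (1,0,1,1), (1,1,0,0), (1,1,0,1)
Count: 8 out of 16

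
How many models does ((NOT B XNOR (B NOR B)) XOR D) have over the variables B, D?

Satisfying assignments: (0,0), (1,0)
Count: 2 out of 4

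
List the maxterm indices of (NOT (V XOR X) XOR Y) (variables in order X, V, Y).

ΠM(1, 2, 4, 7) = (X OR V OR NOT Y) AND (X OR NOT V OR Y) AND (NOT X OR V OR Y) AND (NOT X OR NOT V OR NOT Y)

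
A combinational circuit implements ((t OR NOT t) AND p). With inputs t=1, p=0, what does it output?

Substituting: ((1 OR NOT 1) AND 0)
= 0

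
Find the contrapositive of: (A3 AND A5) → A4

Contrapositive: NOT A4 → NOT (A3 AND A5)
Note: A statement and its contrapositive are logically equivalent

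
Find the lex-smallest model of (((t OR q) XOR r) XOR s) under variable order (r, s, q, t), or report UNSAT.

r=0, s=0, q=0, t=1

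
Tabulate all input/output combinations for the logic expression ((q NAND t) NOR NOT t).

t | q | Output
--------------
0 | 0 | 0
0 | 1 | 0
1 | 0 | 0
1 | 1 | 1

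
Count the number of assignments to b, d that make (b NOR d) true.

Satisfying assignments: (0,0)
Count: 1 out of 4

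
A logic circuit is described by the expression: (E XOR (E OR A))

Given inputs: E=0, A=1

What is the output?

Substituting: (0 XOR (0 OR 1))
= 1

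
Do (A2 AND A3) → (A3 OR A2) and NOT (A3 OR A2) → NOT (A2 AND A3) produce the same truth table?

Yes, Contrapositive is always equivalent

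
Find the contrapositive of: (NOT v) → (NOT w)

Contrapositive: w → v
Note: A statement and its contrapositive are logically equivalent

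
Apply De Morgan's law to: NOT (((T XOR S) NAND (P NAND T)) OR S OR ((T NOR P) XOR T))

NOT ((T XOR S) NAND (P NAND T)) AND NOT S AND NOT ((T NOR P) XOR T)
De Morgan's: NOT(OR of terms) = AND of negations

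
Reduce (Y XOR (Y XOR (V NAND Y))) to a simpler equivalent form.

By XOR self-cancellation ((E XOR v) XOR v = E):
= (V NAND Y)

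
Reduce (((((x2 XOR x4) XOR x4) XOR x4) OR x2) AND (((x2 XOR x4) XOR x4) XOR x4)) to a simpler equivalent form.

By absorption (E AND (E OR v) = E) then XOR self-cancellation ((E XOR v) XOR v = E):
= (x2 XOR x4)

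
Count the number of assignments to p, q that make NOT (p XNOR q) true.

Satisfying assignments: (0,1), (1,0)
Count: 2 out of 4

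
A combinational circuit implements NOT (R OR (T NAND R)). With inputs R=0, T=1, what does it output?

Substituting: NOT (0 OR (1 NAND 0))
= 0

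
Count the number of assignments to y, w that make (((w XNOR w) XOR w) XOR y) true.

Satisfying assignments: (0,0), (1,1)
Count: 2 out of 4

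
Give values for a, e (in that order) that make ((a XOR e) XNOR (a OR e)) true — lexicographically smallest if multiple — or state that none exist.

a=0, e=0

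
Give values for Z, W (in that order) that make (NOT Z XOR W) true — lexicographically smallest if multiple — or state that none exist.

Z=0, W=0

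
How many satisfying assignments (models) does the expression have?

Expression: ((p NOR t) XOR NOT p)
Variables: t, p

Satisfying assignments: (1,0)
Count: 1 out of 4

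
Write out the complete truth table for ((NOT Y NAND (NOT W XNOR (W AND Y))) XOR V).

Y | W | V | Output
------------------
0 | 0 | 0 | 1
0 | 0 | 1 | 0
0 | 1 | 0 | 0
0 | 1 | 1 | 1
1 | 0 | 0 | 1
1 | 0 | 1 | 0
1 | 1 | 0 | 1
1 | 1 | 1 | 0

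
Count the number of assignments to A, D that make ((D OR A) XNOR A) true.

Satisfying assignments: (0,0), (1,0), (1,1)
Count: 3 out of 4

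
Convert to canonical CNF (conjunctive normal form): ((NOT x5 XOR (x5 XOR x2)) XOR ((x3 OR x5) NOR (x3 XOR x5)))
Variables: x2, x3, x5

(x2 OR x3 OR x5) AND (NOT x2 OR x3 OR NOT x5) AND (NOT x2 OR NOT x3 OR x5) AND (NOT x2 OR NOT x3 OR NOT x5)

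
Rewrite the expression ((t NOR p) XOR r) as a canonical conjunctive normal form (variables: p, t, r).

(p OR t OR NOT r) AND (p OR NOT t OR r) AND (NOT p OR t OR r) AND (NOT p OR NOT t OR r)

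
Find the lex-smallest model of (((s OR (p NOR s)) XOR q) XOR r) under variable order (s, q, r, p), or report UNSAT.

s=0, q=0, r=0, p=0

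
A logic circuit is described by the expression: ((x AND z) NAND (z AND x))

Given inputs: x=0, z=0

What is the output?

Substituting: ((0 AND 0) NAND (0 AND 0))
= 1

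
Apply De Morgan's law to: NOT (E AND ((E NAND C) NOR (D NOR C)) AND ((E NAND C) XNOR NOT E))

NOT E OR NOT ((E NAND C) NOR (D NOR C)) OR NOT ((E NAND C) XNOR NOT E)
De Morgan's: NOT(AND of terms) = OR of negations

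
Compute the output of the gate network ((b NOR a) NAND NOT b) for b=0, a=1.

Substituting: ((0 NOR 1) NAND NOT 0)
= 1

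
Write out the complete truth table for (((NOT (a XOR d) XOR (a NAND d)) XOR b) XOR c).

b | d | a | c | Output
----------------------
0 | 0 | 0 | 0 | 0
0 | 0 | 0 | 1 | 1
0 | 0 | 1 | 0 | 1
0 | 0 | 1 | 1 | 0
0 | 1 | 0 | 0 | 1
0 | 1 | 0 | 1 | 0
0 | 1 | 1 | 0 | 1
0 | 1 | 1 | 1 | 0
1 | 0 | 0 | 0 | 1
1 | 0 | 0 | 1 | 0
1 | 0 | 1 | 0 | 0
1 | 0 | 1 | 1 | 1
1 | 1 | 0 | 0 | 0
1 | 1 | 0 | 1 | 1
1 | 1 | 1 | 0 | 0
1 | 1 | 1 | 1 | 1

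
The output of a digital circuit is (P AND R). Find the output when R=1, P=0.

Substituting: (0 AND 1)
= 0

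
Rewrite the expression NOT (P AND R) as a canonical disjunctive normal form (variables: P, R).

(NOT P AND NOT R) OR (NOT P AND R) OR (P AND NOT R)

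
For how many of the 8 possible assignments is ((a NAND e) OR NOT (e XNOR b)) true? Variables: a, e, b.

Satisfying assignments: (0,0,0), (0,0,1), (0,1,0), (0,1,1), (1,0,0), (1,0,1), (1,1,0)
Count: 7 out of 8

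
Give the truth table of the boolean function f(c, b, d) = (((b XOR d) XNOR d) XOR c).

c | b | d | Output
------------------
0 | 0 | 0 | 1
0 | 0 | 1 | 1
0 | 1 | 0 | 0
0 | 1 | 1 | 0
1 | 0 | 0 | 0
1 | 0 | 1 | 0
1 | 1 | 0 | 1
1 | 1 | 1 | 1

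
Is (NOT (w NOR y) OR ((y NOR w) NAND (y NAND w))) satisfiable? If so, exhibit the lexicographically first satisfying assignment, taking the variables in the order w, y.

w=0, y=1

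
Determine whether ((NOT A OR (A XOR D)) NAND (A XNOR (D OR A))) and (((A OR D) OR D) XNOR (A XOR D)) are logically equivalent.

No. Counterexample: with A=0, D=0, Expression 1 = 0 but Expression 2 = 1.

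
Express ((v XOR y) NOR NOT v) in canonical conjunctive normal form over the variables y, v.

(y OR v) AND (y OR NOT v) AND (NOT y OR v)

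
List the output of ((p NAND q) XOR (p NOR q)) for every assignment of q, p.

q | p | Output
--------------
0 | 0 | 0
0 | 1 | 1
1 | 0 | 1
1 | 1 | 0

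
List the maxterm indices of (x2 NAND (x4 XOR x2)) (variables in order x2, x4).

ΠM(2) = (NOT x2 OR x4)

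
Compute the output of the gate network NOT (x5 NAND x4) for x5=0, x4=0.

Substituting: NOT (0 NAND 0)
= 0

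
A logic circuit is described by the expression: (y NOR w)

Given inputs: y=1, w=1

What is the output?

Substituting: (1 NOR 1)
= 0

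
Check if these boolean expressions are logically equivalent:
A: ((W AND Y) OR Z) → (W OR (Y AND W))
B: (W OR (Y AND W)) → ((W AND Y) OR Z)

No, Converse is not equivalent to original (counterexample: Z=0, Y=0, W=1)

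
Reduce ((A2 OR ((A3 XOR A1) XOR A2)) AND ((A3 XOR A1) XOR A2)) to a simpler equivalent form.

By absorption (E AND (E OR v) = E):
= ((A3 XOR A1) XOR A2)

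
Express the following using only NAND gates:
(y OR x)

((y NAND y) NAND (x NAND x))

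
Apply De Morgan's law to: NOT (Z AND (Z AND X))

NOT Z OR NOT (Z AND X)
De Morgan's: NOT(AND of terms) = OR of negations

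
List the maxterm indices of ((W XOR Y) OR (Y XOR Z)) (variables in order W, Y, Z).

ΠM(0, 7) = (W OR Y OR Z) AND (NOT W OR NOT Y OR NOT Z)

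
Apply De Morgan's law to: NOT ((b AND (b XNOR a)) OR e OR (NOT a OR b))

NOT (b AND (b XNOR a)) AND NOT e AND NOT (NOT a OR b)
De Morgan's: NOT(OR of terms) = AND of negations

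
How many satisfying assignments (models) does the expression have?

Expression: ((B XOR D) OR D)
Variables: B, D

Satisfying assignments: (0,1), (1,0), (1,1)
Count: 3 out of 4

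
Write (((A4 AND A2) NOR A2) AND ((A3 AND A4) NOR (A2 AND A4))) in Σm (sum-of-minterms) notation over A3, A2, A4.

Σm(0, 1, 4) = (NOT A3 AND NOT A2 AND NOT A4) OR (NOT A3 AND NOT A2 AND A4) OR (A3 AND NOT A2 AND NOT A4)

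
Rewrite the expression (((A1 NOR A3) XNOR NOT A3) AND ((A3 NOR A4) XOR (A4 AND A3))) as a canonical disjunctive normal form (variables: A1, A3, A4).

(NOT A1 AND NOT A3 AND NOT A4) OR (NOT A1 AND A3 AND A4) OR (A1 AND A3 AND A4)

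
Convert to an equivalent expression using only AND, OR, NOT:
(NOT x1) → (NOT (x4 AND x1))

x1 OR (NOT (x4 AND x1))
(Implication elimination: A → B = NOT A OR B)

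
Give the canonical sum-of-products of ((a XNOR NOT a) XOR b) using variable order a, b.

Σm(1, 3) = (NOT a AND b) OR (a AND b)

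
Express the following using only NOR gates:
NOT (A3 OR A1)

(((A3 NOR A1) NOR (A3 NOR A1)) NOR ((A3 NOR A1) NOR (A3 NOR A1)))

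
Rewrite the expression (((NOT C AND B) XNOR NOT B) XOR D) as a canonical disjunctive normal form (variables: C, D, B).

(NOT C AND D AND NOT B) OR (NOT C AND D AND B) OR (C AND NOT D AND B) OR (C AND D AND NOT B)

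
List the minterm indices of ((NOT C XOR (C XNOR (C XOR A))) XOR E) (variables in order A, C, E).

Σm(1, 2, 4, 7) = (NOT A AND NOT C AND E) OR (NOT A AND C AND NOT E) OR (A AND NOT C AND NOT E) OR (A AND C AND E)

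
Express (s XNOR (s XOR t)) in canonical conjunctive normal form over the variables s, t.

(s OR NOT t) AND (NOT s OR NOT t)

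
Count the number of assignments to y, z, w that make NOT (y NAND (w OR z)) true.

Satisfying assignments: (1,0,1), (1,1,0), (1,1,1)
Count: 3 out of 8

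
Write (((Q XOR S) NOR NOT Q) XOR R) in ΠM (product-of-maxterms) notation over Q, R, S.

ΠM(0, 1, 4, 7) = (Q OR R OR S) AND (Q OR R OR NOT S) AND (NOT Q OR R OR S) AND (NOT Q OR NOT R OR NOT S)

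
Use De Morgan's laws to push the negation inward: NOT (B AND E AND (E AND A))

NOT B OR NOT E OR NOT (E AND A)
De Morgan's: NOT(AND of terms) = OR of negations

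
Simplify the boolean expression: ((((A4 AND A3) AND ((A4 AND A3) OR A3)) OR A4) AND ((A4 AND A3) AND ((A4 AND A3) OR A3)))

By absorption (E AND (E OR v) = E) then absorption (E AND (E OR v) = E):
= (A4 AND A3)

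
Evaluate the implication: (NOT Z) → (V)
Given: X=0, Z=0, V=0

Antecedent (NOT Z) = 1; consequent (V) = 0.
1 → 0 = 0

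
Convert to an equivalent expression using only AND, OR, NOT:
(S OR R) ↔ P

((S OR R) AND P) OR (NOT (S OR R) AND NOT P)
(Biconditional = both true or both false)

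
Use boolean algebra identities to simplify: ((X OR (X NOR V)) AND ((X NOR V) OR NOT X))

By distribution ((E OR v) AND (E OR NOT v) = E):
= (X NOR V)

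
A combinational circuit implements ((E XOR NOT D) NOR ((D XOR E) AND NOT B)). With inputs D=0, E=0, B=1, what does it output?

Substituting: ((0 XOR NOT 0) NOR ((0 XOR 0) AND NOT 1))
= 0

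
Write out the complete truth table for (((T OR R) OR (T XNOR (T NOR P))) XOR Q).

T | R | Q | P | Output
----------------------
0 | 0 | 0 | 0 | 0
0 | 0 | 0 | 1 | 1
0 | 0 | 1 | 0 | 1
0 | 0 | 1 | 1 | 0
0 | 1 | 0 | 0 | 1
0 | 1 | 0 | 1 | 1
0 | 1 | 1 | 0 | 0
0 | 1 | 1 | 1 | 0
1 | 0 | 0 | 0 | 1
1 | 0 | 0 | 1 | 1
1 | 0 | 1 | 0 | 0
1 | 0 | 1 | 1 | 0
1 | 1 | 0 | 0 | 1
1 | 1 | 0 | 1 | 1
1 | 1 | 1 | 0 | 0
1 | 1 | 1 | 1 | 0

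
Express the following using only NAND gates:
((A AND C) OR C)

((((A NAND C) NAND (A NAND C)) NAND ((A NAND C) NAND (A NAND C))) NAND (C NAND C))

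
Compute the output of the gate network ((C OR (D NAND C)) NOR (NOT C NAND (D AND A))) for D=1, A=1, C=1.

Substituting: ((1 OR (1 NAND 1)) NOR (NOT 1 NAND (1 AND 1)))
= 0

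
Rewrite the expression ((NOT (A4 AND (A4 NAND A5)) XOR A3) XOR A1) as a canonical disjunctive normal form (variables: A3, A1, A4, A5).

(NOT A3 AND NOT A1 AND NOT A4 AND NOT A5) OR (NOT A3 AND NOT A1 AND NOT A4 AND A5) OR (NOT A3 AND NOT A1 AND A4 AND A5) OR (NOT A3 AND A1 AND A4 AND NOT A5) OR (A3 AND NOT A1 AND A4 AND NOT A5) OR (A3 AND A1 AND NOT A4 AND NOT A5) OR (A3 AND A1 AND NOT A4 AND A5) OR (A3 AND A1 AND A4 AND A5)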